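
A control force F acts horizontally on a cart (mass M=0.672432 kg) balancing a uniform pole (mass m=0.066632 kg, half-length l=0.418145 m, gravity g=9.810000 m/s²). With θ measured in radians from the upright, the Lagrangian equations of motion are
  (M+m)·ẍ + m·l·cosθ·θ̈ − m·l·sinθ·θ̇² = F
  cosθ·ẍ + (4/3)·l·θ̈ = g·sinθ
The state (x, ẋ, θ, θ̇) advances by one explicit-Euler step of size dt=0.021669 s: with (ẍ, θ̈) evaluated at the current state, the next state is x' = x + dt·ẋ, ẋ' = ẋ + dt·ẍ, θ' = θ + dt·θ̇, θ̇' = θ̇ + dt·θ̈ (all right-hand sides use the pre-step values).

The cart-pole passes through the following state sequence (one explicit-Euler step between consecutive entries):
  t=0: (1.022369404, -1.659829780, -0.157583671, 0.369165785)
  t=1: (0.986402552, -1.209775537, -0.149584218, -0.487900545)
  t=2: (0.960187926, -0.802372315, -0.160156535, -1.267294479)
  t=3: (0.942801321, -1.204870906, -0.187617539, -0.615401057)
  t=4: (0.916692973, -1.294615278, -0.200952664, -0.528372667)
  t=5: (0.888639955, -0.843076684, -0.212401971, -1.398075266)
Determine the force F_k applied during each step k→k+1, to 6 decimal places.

F_0 = 14.262229 N
F_1 = 12.905331 N
F_2 = -12.893400 N
F_3 = -2.949004 N
F_4 = 14.306413 N

step 0→1:
  ẍ = (ẋ'−ẋ)/dt = (-1.209775537−-1.659829780)/0.021669 = 20.769498
  θ̈ = (θ̇'−θ̇)/dt = (-0.487900545−0.369165785)/0.021669 = -39.552648
  sinθ=-0.156932, cosθ=0.987609
  F = (M+m)·ẍ + m·l·cosθ·θ̈ − m·l·sinθ·θ̇² = 15.349988 + -1.088355 − -0.000596 = 14.262229
step 1→2:
  ẍ = (ẋ'−ẋ)/dt = (-0.802372315−-1.209775537)/0.021669 = 18.801201
  θ̈ = (θ̇'−θ̇)/dt = (-1.267294479−-0.487900545)/0.021669 = -35.968154
  sinθ=-0.149027, cosθ=0.988833
  F = (M+m)·ẍ + m·l·cosθ·θ̈ − m·l·sinθ·θ̇² = 13.895291 + -0.990948 − -0.000988 = 12.905331
step 2→3:
  ẍ = (ẋ'−ẋ)/dt = (-1.204870906−-0.802372315)/0.021669 = -18.574858
  θ̈ = (θ̇'−θ̇)/dt = (-0.615401057−-1.267294479)/0.021669 = 30.084149
  sinθ=-0.159473, cosθ=0.987202
  F = (M+m)·ẍ + m·l·cosθ·θ̈ − m·l·sinθ·θ̇² = -13.728009 + 0.827473 − -0.007136 = -12.893400
step 3→4:
  ẍ = (ẋ'−ẋ)/dt = (-1.294615278−-1.204870906)/0.021669 = -4.141602
  θ̈ = (θ̇'−θ̇)/dt = (-0.528372667−-0.615401057)/0.021669 = 4.016262
  sinθ=-0.186519, cosθ=0.982451
  F = (M+m)·ẍ + m·l·cosθ·θ̈ − m·l·sinθ·θ̇² = -3.060909 + 0.109937 − -0.001968 = -2.949004
step 4→5:
  ẍ = (ẋ'−ẋ)/dt = (-0.843076684−-1.294615278)/0.021669 = 20.837999
  θ̈ = (θ̇'−θ̇)/dt = (-1.398075266−-0.528372667)/0.021669 = -40.135798
  sinθ=-0.199603, cosθ=0.979877
  F = (M+m)·ẍ + m·l·cosθ·θ̈ − m·l·sinθ·θ̇² = 15.400615 + -1.095754 − -0.001553 = 14.306413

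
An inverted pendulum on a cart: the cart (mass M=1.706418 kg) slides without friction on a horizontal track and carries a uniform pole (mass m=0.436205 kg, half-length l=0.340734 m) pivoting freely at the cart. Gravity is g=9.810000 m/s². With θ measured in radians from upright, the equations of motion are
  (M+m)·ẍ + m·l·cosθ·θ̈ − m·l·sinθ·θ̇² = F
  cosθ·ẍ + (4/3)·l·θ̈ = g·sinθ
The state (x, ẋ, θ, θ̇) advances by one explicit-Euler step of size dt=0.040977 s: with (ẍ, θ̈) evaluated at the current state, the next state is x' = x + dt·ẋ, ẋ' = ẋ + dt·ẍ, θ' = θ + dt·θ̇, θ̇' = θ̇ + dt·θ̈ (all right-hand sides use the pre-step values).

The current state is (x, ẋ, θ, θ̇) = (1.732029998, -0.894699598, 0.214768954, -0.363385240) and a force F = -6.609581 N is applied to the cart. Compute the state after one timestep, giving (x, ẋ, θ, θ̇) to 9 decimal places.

(1.695367893, -1.057540971, 0.199878517, 0.175389415)

sinθ=0.213121696, cosθ=0.977025661
temp = (F + m·l·θ̇²·sinθ)/(M+m) = (-6.609581 + 0.004182812)/2.142623 = -3.082856008
θ̈ = (g·sinθ − cosθ·temp)/(l·(4/3 − m·cos²θ/(M+m))) = 13.148221076
ẍ = temp − m·l·θ̈·cosθ/(M+m) = -3.973970110
Euler: x'=1.732029998+0.040977·-0.894699598=1.695367893, ẋ'=-0.894699598+0.040977·-3.973970110=-1.057540971
       θ'=0.214768954+0.040977·-0.363385240=0.199878517, θ̇'=-0.363385240+0.040977·13.148221076=0.175389415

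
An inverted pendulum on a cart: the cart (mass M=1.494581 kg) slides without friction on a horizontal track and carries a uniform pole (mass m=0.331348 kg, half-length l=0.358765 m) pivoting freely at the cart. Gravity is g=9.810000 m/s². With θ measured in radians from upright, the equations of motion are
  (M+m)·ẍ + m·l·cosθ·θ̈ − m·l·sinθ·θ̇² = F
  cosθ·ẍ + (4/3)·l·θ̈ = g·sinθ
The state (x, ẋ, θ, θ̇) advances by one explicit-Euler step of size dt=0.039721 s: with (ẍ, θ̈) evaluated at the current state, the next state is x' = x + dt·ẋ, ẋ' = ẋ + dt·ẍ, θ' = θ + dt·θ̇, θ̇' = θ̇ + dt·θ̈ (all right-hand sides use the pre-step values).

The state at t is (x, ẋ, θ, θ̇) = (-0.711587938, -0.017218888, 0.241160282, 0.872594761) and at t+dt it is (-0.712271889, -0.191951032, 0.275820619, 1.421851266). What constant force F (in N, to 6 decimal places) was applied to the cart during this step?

ẍ = (ẋ'−ẋ)/dt = (-0.191951032−-0.017218888)/0.039721 = -4.398987
θ̈ = (θ̇'−θ̇)/dt = (1.421851266−0.872594761)/0.039721 = 13.827862
sinθ=0.238829, cosθ=0.971062
F = (M+m)·ẍ + m·l·cosθ·θ̈ − m·l·sinθ·θ̇² = -8.032237 + 1.596233 − 0.021618 = -6.457622

F = -6.457622 N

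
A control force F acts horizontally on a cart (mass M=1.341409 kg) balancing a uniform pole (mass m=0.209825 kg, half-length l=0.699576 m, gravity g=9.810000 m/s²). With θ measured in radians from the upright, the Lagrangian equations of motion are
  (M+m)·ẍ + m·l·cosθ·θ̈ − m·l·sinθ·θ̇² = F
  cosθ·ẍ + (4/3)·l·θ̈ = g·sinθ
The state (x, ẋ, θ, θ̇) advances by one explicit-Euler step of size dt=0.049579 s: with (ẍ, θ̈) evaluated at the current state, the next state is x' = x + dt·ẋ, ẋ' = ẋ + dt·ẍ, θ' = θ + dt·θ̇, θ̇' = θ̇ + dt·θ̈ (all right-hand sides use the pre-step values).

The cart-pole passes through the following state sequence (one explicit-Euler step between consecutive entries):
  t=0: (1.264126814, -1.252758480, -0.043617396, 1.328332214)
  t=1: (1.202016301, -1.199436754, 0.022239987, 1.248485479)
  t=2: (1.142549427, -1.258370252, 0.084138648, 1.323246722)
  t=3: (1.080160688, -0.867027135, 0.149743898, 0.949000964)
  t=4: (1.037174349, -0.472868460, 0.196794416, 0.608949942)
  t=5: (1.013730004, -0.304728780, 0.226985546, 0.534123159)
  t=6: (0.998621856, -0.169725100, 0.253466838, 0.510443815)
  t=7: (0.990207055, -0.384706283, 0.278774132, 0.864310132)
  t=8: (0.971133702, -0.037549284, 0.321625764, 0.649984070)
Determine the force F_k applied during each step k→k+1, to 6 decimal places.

F_0 = 1.443453 N
F_1 = -1.627716 N
F_2 = 11.118683 N
F_3 = 11.317242 N
F_4 = 5.032869 N
F_5 = 4.146279 N
F_6 = -5.721732 N
F_7 = 10.221660 N

step 0→1:
  ẍ = (ẋ'−ẋ)/dt = (-1.199436754−-1.252758480)/0.049579 = 1.075490
  θ̈ = (θ̇'−θ̇)/dt = (1.248485479−1.328332214)/0.049579 = -1.610495
  sinθ=-0.043604, cosθ=0.999049
  F = (M+m)·ẍ + m·l·cosθ·θ̈ − m·l·sinθ·θ̇² = 1.668337 + -0.236177 − -0.011293 = 1.443453
step 1→2:
  ẍ = (ẋ'−ẋ)/dt = (-1.258370252−-1.199436754)/0.049579 = -1.188679
  θ̈ = (θ̇'−θ̇)/dt = (1.323246722−1.248485479)/0.049579 = 1.507922
  sinθ=0.022238, cosθ=0.999753
  F = (M+m)·ẍ + m·l·cosθ·θ̈ − m·l·sinθ·θ̇² = -1.843919 + 0.221291 − 0.005088 = -1.627716
step 2→3:
  ẍ = (ẋ'−ẋ)/dt = (-0.867027135−-1.258370252)/0.049579 = 7.893324
  θ̈ = (θ̇'−θ̇)/dt = (0.949000964−1.323246722)/0.049579 = -7.548473
  sinθ=0.084039, cosθ=0.996462
  F = (M+m)·ẍ + m·l·cosθ·θ̈ − m·l·sinθ·θ̇² = 12.244393 + -1.104110 − 0.021600 = 11.118683
step 3→4:
  ẍ = (ẋ'−ẋ)/dt = (-0.472868460−-0.867027135)/0.049579 = 7.950113
  θ̈ = (θ̇'−θ̇)/dt = (0.608949942−0.949000964)/0.049579 = -6.858771
  sinθ=0.149185, cosθ=0.988809
  F = (M+m)·ẍ + m·l·cosθ·θ̈ − m·l·sinθ·θ̇² = 12.332486 + -0.995522 − 0.019722 = 11.317242
step 4→5:
  ẍ = (ẋ'−ẋ)/dt = (-0.304728780−-0.472868460)/0.049579 = 3.391349
  θ̈ = (θ̇'−θ̇)/dt = (0.534123159−0.608949942)/0.049579 = -1.509243
  sinθ=0.195527, cosθ=0.980698
  F = (M+m)·ẍ + m·l·cosθ·θ̈ − m·l·sinθ·θ̇² = 5.260775 + -0.217264 − 0.010643 = 5.032869
step 5→6:
  ẍ = (ẋ'−ẋ)/dt = (-0.169725100−-0.304728780)/0.049579 = 2.723001
  θ̈ = (θ̇'−θ̇)/dt = (0.510443815−0.534123159)/0.049579 = -0.477608
  sinθ=0.225041, cosθ=0.974349
  F = (M+m)·ẍ + m·l·cosθ·θ̈ − m·l·sinθ·θ̇² = 4.224012 + -0.068309 − 0.009424 = 4.146279
step 6→7:
  ẍ = (ẋ'−ẋ)/dt = (-0.384706283−-0.169725100)/0.049579 = -4.336134
  θ̈ = (θ̇'−θ̇)/dt = (0.864310132−0.510443815)/0.049579 = 7.137423
  sinθ=0.250762, cosθ=0.968049
  F = (M+m)·ẍ + m·l·cosθ·θ̈ − m·l·sinθ·θ̇² = -6.726358 + 1.014217 − 0.009591 = -5.721732
step 7→8:
  ẍ = (ẋ'−ẋ)/dt = (-0.037549284−-0.384706283)/0.049579 = 7.002098
  θ̈ = (θ̇'−θ̇)/dt = (0.649984070−0.864310132)/0.049579 = -4.322920
  sinθ=0.275177, cosθ=0.961393
  F = (M+m)·ẍ + m·l·cosθ·θ̈ − m·l·sinθ·θ̇² = 10.861892 + -0.610057 − 0.030175 = 10.221660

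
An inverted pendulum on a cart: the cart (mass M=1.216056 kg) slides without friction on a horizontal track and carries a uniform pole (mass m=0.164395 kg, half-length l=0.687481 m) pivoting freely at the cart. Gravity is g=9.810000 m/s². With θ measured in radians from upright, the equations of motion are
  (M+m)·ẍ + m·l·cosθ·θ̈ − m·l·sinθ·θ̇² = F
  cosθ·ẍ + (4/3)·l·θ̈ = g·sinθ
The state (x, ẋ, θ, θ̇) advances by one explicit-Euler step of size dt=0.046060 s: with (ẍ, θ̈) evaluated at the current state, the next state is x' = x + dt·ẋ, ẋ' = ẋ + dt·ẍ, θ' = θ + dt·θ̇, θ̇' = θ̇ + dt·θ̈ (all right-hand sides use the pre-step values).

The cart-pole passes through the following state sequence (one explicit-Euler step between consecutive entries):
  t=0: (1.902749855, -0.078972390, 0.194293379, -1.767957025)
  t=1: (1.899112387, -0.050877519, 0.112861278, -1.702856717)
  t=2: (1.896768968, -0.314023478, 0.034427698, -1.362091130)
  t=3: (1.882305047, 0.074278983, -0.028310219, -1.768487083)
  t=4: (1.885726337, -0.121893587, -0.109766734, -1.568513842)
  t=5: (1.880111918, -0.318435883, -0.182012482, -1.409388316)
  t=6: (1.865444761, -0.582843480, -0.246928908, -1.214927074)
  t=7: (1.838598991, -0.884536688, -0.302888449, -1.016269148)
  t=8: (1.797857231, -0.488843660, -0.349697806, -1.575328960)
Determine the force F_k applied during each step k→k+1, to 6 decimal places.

F_0 = 0.930551 N
F_1 = -7.092756 N
F_2 = 10.633892 N
F_3 = -5.378944 N
F_4 = -5.471953 N
F_5 = -7.414576 N
F_6 = -8.528519 N
F_7 = 10.584686 N

step 0→1:
  ẍ = (ẋ'−ẋ)/dt = (-0.050877519−-0.078972390)/0.046060 = 0.609962
  θ̈ = (θ̇'−θ̇)/dt = (-1.702856717−-1.767957025)/0.046060 = 1.413381
  sinθ=0.193073, cosθ=0.981184
  F = (M+m)·ẍ + m·l·cosθ·θ̈ − m·l·sinθ·θ̇² = 0.842023 + 0.156732 − 0.068205 = 0.930551
step 1→2:
  ẍ = (ẋ'−ẋ)/dt = (-0.314023478−-0.050877519)/0.046060 = -5.713112
  θ̈ = (θ̇'−θ̇)/dt = (-1.362091130−-1.702856717)/0.046060 = 7.398298
  sinθ=0.112622, cosθ=0.993638
  F = (M+m)·ẍ + m·l·cosθ·θ̈ − m·l·sinθ·θ̇² = -7.886672 + 0.830824 − 0.036909 = -7.092756
step 2→3:
  ẍ = (ẋ'−ẋ)/dt = (0.074278983−-0.314023478)/0.046060 = 8.430362
  θ̈ = (θ̇'−θ̇)/dt = (-1.768487083−-1.362091130)/0.046060 = -8.823186
  sinθ=0.034421, cosθ=0.999407
  F = (M+m)·ẍ + m·l·cosθ·θ̈ − m·l·sinθ·θ̇² = 11.637701 + -0.996592 − 0.007217 = 10.633892
step 3→4:
  ẍ = (ẋ'−ẋ)/dt = (-0.121893587−0.074278983)/0.046060 = -4.259066
  θ̈ = (θ̇'−θ̇)/dt = (-1.568513842−-1.768487083)/0.046060 = 4.341581
  sinθ=-0.028306, cosθ=0.999599
  F = (M+m)·ẍ + m·l·cosθ·θ̈ − m·l·sinθ·θ̇² = -5.879432 + 0.490482 − -0.010005 = -5.378944
step 4→5:
  ẍ = (ẋ'−ẋ)/dt = (-0.318435883−-0.121893587)/0.046060 = -4.267093
  θ̈ = (θ̇'−θ̇)/dt = (-1.409388316−-1.568513842)/0.046060 = 3.454744
  sinθ=-0.109546, cosθ=0.993982
  F = (M+m)·ẍ + m·l·cosθ·θ̈ − m·l·sinθ·θ̇² = -5.890513 + 0.388100 − -0.030460 = -5.471953
step 5→6:
  ẍ = (ẋ'−ẋ)/dt = (-0.582843480−-0.318435883)/0.046060 = -5.740504
  θ̈ = (θ̇'−θ̇)/dt = (-1.214927074−-1.409388316)/0.046060 = 4.221911
  sinθ=-0.181009, cosθ=0.983481
  F = (M+m)·ẍ + m·l·cosθ·θ̈ − m·l·sinθ·θ̇² = -7.924484 + 0.469272 − -0.040636 = -7.414576
step 6→7:
  ẍ = (ẋ'−ẋ)/dt = (-0.884536688−-0.582843480)/0.046060 = -6.550005
  θ̈ = (θ̇'−θ̇)/dt = (-1.016269148−-1.214927074)/0.046060 = 4.313025
  sinθ=-0.244427, cosθ=0.969668
  F = (M+m)·ẍ + m·l·cosθ·θ̈ − m·l·sinθ·θ̇² = -9.041960 + 0.472666 − -0.040775 = -8.528519
step 7→8:
  ẍ = (ẋ'−ẋ)/dt = (-0.488843660−-0.884536688)/0.046060 = 8.590817
  θ̈ = (θ̇'−θ̇)/dt = (-1.575328960−-1.016269148)/0.046060 = -12.137642
  sinθ=-0.298278, cosθ=0.954479
  F = (M+m)·ẍ + m·l·cosθ·θ̈ − m·l·sinθ·θ̇² = 11.859202 + -1.309333 − -0.034817 = 10.584686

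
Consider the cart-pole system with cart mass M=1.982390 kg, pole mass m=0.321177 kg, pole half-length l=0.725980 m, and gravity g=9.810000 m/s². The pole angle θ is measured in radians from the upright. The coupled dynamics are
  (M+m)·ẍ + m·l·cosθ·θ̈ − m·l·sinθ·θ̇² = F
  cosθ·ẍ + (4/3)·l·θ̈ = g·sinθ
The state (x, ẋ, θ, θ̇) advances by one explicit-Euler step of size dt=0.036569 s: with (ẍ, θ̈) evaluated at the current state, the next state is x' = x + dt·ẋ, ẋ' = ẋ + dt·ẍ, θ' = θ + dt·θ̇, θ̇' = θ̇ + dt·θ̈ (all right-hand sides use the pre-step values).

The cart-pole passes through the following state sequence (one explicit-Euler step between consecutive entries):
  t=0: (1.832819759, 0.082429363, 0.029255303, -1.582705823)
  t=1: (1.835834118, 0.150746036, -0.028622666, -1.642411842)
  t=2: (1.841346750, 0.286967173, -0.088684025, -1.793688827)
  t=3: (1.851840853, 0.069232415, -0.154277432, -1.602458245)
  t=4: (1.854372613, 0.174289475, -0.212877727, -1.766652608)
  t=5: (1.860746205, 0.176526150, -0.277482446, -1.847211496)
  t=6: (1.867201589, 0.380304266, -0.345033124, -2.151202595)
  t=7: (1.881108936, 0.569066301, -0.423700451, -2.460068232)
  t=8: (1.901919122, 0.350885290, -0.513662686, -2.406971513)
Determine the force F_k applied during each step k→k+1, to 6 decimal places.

step 0→1:
  ẍ = (ẋ'−ẋ)/dt = (0.150746036−0.082429363)/0.036569 = 1.868158
  θ̈ = (θ̇'−θ̇)/dt = (-1.642411842−-1.582705823)/0.036569 = -1.632695
  sinθ=0.029251, cosθ=0.999572
  F = (M+m)·ẍ + m·l·cosθ·θ̈ − m·l·sinθ·θ̇² = 4.303427 + -0.380529 − 0.017085 = 3.905813
step 1→2:
  ẍ = (ẋ'−ẋ)/dt = (0.286967173−0.150746036)/0.036569 = 3.725044
  θ̈ = (θ̇'−θ̇)/dt = (-1.793688827−-1.642411842)/0.036569 = -4.136755
  sinθ=-0.028619, cosθ=0.999590
  F = (M+m)·ẍ + m·l·cosθ·θ̈ − m·l·sinθ·θ̇² = 8.580889 + -0.964164 − -0.018000 = 7.634725
step 2→3:
  ẍ = (ẋ'−ẋ)/dt = (0.069232415−0.286967173)/0.036569 = -5.954080
  θ̈ = (θ̇'−θ̇)/dt = (-1.602458245−-1.793688827)/0.036569 = 5.229308
  sinθ=-0.088568, cosθ=0.996070
  F = (M+m)·ẍ + m·l·cosθ·θ̈ − m·l·sinθ·θ̇² = -13.715623 + 1.214516 − -0.066441 = -12.434665
step 3→4:
  ẍ = (ẋ'−ẋ)/dt = (0.174289475−0.069232415)/0.036569 = 2.872845
  θ̈ = (θ̇'−θ̇)/dt = (-1.766652608−-1.602458245)/0.036569 = -4.489988
  sinθ=-0.153666, cosθ=0.988123
  F = (M+m)·ẍ + m·l·cosθ·θ̈ − m·l·sinθ·θ̇² = 6.617790 + -1.034487 − -0.092007 = 5.675310
step 4→5:
  ẍ = (ẋ'−ẋ)/dt = (0.176526150−0.174289475)/0.036569 = 0.061163
  θ̈ = (θ̇'−θ̇)/dt = (-1.847211496−-1.766652608)/0.036569 = -2.202928
  sinθ=-0.211274, cosθ=0.977427
  F = (M+m)·ẍ + m·l·cosθ·θ̈ − m·l·sinθ·θ̇² = 0.140893 + -0.502058 − -0.153750 = -0.207414
step 5→6:
  ẍ = (ẋ'−ẋ)/dt = (0.380304266−0.176526150)/0.036569 = 5.572428
  θ̈ = (θ̇'−θ̇)/dt = (-2.151202595−-1.847211496)/0.036569 = -8.312809
  sinθ=-0.273935, cosθ=0.961748
  F = (M+m)·ẍ + m·l·cosθ·θ̈ − m·l·sinθ·θ̇² = 12.836461 + -1.864139 − -0.217947 = 11.190269
step 6→7:
  ẍ = (ẋ'−ẋ)/dt = (0.569066301−0.380304266)/0.036569 = 5.161805
  θ̈ = (θ̇'−θ̇)/dt = (-2.460068232−-2.151202595)/0.036569 = -8.446106
  sinθ=-0.338228, cosθ=0.941064
  F = (M+m)·ẍ + m·l·cosθ·θ̈ − m·l·sinθ·θ̇² = 11.890563 + -1.853296 − -0.364956 = 10.402223
step 7→8:
  ẍ = (ẋ'−ẋ)/dt = (0.350885290−0.569066301)/0.036569 = -5.966283
  θ̈ = (θ̇'−θ̇)/dt = (-2.406971513−-2.460068232)/0.036569 = 1.451960
  sinθ=-0.411136, cosθ=0.911574
  F = (M+m)·ẍ + m·l·cosθ·θ̈ − m·l·sinθ·θ̇² = -13.743733 + 0.308614 − -0.580162 = -12.854957

F_0 = 3.905813 N
F_1 = 7.634725 N
F_2 = -12.434665 N
F_3 = 5.675310 N
F_4 = -0.207414 N
F_5 = 11.190269 N
F_6 = 10.402223 N
F_7 = -12.854957 N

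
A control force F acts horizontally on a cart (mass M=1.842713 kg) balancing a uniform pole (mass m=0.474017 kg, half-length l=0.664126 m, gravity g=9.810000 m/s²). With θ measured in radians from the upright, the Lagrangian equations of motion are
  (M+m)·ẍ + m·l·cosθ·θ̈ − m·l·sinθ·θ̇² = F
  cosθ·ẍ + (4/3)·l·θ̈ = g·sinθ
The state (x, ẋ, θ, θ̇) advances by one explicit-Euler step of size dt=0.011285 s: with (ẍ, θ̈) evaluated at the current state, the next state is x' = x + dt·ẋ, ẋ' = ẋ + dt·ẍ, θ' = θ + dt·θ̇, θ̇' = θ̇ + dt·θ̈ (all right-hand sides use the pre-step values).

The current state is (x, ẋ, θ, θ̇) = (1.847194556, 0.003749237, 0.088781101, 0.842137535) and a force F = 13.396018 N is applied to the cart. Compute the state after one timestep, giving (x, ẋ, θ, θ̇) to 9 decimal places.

(1.847236866, 0.079065269, 0.098284623, 0.768502725)

sinθ=0.088664517, cosθ=0.996061546
temp = (F + m·l·θ̇²·sinθ)/(M+m) = (13.396018 + 0.019795219)/2.316730 = 5.790840201
θ̈ = (g·sinθ − cosθ·temp)/(l·(4/3 − m·cos²θ/(M+m))) = -6.525016393
ẍ = temp − m·l·θ̈·cosθ/(M+m) = 6.673994849
Euler: x'=1.847194556+0.011285·0.003749237=1.847236866, ẋ'=0.003749237+0.011285·6.673994849=0.079065269
       θ'=0.088781101+0.011285·0.842137535=0.098284623, θ̇'=0.842137535+0.011285·-6.525016393=0.768502725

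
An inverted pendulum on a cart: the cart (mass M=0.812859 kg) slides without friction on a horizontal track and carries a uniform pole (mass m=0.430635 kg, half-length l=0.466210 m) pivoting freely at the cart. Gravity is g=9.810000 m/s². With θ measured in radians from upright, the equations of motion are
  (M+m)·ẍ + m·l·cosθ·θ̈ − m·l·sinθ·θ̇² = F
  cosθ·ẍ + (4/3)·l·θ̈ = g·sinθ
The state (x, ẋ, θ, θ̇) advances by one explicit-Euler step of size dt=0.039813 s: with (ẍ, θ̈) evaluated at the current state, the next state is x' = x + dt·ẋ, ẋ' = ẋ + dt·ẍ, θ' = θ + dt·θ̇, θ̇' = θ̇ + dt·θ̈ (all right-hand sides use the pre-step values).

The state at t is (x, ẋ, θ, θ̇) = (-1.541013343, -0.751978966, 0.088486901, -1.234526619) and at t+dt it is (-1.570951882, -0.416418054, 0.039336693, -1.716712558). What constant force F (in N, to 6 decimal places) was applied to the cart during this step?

ẍ = (ẋ'−ẋ)/dt = (-0.416418054−-0.751978966)/0.039813 = 8.428426
θ̈ = (θ̇'−θ̇)/dt = (-1.716712558−-1.234526619)/0.039813 = -12.111269
sinθ=0.088371, cosθ=0.996088
F = (M+m)·ẍ + m·l·cosθ·θ̈ − m·l·sinθ·θ̇² = 10.480697 + -2.422022 − 0.027040 = 8.031635

F = 8.031635 N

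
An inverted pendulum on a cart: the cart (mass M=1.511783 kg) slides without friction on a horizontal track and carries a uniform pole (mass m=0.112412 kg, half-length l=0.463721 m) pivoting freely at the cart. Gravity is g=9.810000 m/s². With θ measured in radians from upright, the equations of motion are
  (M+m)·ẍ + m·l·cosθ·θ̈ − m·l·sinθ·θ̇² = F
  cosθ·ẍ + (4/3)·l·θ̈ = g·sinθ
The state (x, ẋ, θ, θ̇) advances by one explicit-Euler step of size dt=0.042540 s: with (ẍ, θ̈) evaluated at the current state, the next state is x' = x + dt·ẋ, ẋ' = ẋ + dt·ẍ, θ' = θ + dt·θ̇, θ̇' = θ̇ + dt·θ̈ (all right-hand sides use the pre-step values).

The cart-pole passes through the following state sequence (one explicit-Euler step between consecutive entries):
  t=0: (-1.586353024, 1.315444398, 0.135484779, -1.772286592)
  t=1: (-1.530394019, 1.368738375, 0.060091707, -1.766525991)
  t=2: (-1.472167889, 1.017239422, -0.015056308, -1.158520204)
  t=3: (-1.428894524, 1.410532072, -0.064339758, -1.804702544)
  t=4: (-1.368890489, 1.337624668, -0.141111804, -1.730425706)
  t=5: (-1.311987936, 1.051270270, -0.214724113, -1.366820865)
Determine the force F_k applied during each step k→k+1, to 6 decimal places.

step 0→1:
  ẍ = (ẋ'−ẋ)/dt = (1.368738375−1.315444398)/0.042540 = 1.252797
  θ̈ = (θ̇'−θ̇)/dt = (-1.766525991−-1.772286592)/0.042540 = 0.135416
  sinθ=0.135071, cosθ=0.990836
  F = (M+m)·ẍ + m·l·cosθ·θ̈ − m·l·sinθ·θ̇² = 2.034786 + 0.006994 − 0.022116 = 2.019665
step 1→2:
  ẍ = (ẋ'−ẋ)/dt = (1.017239422−1.368738375)/0.042540 = -8.262787
  θ̈ = (θ̇'−θ̇)/dt = (-1.158520204−-1.766525991)/0.042540 = 14.292567
  sinθ=0.060056, cosθ=0.998195
  F = (M+m)·ẍ + m·l·cosθ·θ̈ − m·l·sinθ·θ̇² = -13.420377 + 0.743695 − 0.009769 = -12.686451
step 2→3:
  ẍ = (ẋ'−ẋ)/dt = (1.410532072−1.017239422)/0.042540 = 9.245243
  θ̈ = (θ̇'−θ̇)/dt = (-1.804702544−-1.158520204)/0.042540 = -15.189994
  sinθ=-0.015056, cosθ=0.999887
  F = (M+m)·ẍ + m·l·cosθ·θ̈ − m·l·sinθ·θ̇² = 15.016078 + -0.791731 − -0.001053 = 14.225400
step 3→4:
  ẍ = (ẋ'−ẋ)/dt = (1.337624668−1.410532072)/0.042540 = -1.713855
  θ̈ = (θ̇'−θ̇)/dt = (-1.730425706−-1.804702544)/0.042540 = 1.746047
  sinθ=-0.064295, cosθ=0.997931
  F = (M+m)·ẍ + m·l·cosθ·θ̈ − m·l·sinθ·θ̇² = -2.783635 + 0.090829 − -0.010916 = -2.681890
step 4→5:
  ẍ = (ẋ'−ẋ)/dt = (1.051270270−1.337624668)/0.042540 = -6.731415
  θ̈ = (θ̇'−θ̇)/dt = (-1.366820865−-1.730425706)/0.042540 = 8.547363
  sinθ=-0.140644, cosθ=0.990060
  F = (M+m)·ẍ + m·l·cosθ·θ̈ − m·l·sinθ·θ̇² = -10.933131 + 0.441127 − -0.021953 = -10.470051

F_0 = 2.019665 N
F_1 = -12.686451 N
F_2 = 14.225400 N
F_3 = -2.681890 N
F_4 = -10.470051 N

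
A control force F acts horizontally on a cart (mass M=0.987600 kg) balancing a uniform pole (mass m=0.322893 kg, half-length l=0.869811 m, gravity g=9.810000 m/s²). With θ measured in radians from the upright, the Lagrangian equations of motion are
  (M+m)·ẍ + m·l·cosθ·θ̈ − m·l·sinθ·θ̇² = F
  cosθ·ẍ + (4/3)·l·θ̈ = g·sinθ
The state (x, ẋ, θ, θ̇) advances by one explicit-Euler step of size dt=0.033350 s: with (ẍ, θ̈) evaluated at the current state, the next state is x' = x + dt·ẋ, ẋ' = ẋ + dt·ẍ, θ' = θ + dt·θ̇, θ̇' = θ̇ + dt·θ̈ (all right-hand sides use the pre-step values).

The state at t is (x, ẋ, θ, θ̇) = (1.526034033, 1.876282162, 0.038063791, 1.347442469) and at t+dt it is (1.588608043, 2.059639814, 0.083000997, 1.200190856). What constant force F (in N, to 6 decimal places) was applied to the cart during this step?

ẍ = (ẋ'−ẋ)/dt = (2.059639814−1.876282162)/0.033350 = 5.497981
θ̈ = (θ̇'−θ̇)/dt = (1.200190856−1.347442469)/0.033350 = -4.415341
sinθ=0.038055, cosθ=0.999276
F = (M+m)·ẍ + m·l·cosθ·θ̈ − m·l·sinθ·θ̇² = 7.205065 + -1.239176 − 0.019405 = 5.946484

F = 5.946484 N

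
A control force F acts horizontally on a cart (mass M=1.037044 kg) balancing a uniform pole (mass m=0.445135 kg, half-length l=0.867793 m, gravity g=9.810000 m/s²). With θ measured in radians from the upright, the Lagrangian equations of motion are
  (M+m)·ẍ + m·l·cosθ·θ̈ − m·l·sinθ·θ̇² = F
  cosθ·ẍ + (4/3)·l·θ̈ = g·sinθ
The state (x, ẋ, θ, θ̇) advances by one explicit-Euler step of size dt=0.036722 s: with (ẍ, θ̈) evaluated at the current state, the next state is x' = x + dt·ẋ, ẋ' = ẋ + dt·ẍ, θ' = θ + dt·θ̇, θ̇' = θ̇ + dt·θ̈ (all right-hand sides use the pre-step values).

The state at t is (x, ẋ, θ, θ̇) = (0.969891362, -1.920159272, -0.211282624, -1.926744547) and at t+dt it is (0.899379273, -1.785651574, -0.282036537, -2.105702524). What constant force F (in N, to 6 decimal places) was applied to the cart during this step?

ẍ = (ẋ'−ẋ)/dt = (-1.785651574−-1.920159272)/0.036722 = 3.662864
θ̈ = (θ̇'−θ̇)/dt = (-2.105702524−-1.926744547)/0.036722 = -4.873318
sinθ=-0.209714, cosθ=0.977763
F = (M+m)·ẍ + m·l·cosθ·θ̈ − m·l·sinθ·θ̇² = 5.429020 + -1.840628 − -0.300735 = 3.889127

F = 3.889127 N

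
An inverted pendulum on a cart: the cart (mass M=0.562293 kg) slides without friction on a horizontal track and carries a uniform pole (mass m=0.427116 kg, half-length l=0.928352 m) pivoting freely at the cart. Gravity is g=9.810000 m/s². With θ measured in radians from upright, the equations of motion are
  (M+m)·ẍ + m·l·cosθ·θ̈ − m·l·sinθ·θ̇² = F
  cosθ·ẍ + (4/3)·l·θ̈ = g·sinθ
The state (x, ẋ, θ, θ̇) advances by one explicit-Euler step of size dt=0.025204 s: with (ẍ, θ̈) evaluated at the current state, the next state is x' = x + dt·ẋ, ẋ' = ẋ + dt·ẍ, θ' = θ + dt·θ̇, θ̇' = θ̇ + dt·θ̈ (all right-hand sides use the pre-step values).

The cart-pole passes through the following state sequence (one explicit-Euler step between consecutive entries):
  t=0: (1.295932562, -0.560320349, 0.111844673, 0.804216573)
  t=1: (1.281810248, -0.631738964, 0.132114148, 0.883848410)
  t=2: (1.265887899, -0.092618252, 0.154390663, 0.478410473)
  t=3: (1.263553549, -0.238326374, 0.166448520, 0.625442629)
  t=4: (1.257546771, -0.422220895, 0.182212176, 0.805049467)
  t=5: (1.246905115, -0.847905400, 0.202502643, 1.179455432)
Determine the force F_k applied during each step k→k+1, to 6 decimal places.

F_0 = -1.587279 N
F_1 = 14.800095 N
F_2 = -3.448255 N
F_3 = -4.458111 N
F_4 = -10.964538 N

step 0→1:
  ẍ = (ẋ'−ẋ)/dt = (-0.631738964−-0.560320349)/0.025204 = -2.833622
  θ̈ = (θ̇'−θ̇)/dt = (0.883848410−0.804216573)/0.025204 = 3.159492
  sinθ=0.111612, cosθ=0.993752
  F = (M+m)·ẍ + m·l·cosθ·θ̈ − m·l·sinθ·θ̇² = -2.803611 + 1.244955 − 0.028623 = -1.587279
step 1→2:
  ẍ = (ẋ'−ẋ)/dt = (-0.092618252−-0.631738964)/0.025204 = 21.390284
  θ̈ = (θ̇'−θ̇)/dt = (0.478410473−0.883848410)/0.025204 = -16.086254
  sinθ=0.131730, cosθ=0.991286
  F = (M+m)·ẍ + m·l·cosθ·θ̈ − m·l·sinθ·θ̇² = 21.163739 + -6.322841 − 0.040804 = 14.800095
step 2→3:
  ẍ = (ẋ'−ẋ)/dt = (-0.238326374−-0.092618252)/0.025204 = -5.781151
  θ̈ = (θ̇'−θ̇)/dt = (0.625442629−0.478410473)/0.025204 = 5.833683
  sinθ=0.153778, cosθ=0.988105
  F = (M+m)·ẍ + m·l·cosθ·θ̈ − m·l·sinθ·θ̇² = -5.719923 + 2.285623 − 0.013956 = -3.448255
step 3→4:
  ẍ = (ẋ'−ẋ)/dt = (-0.422220895−-0.238326374)/0.025204 = -7.296244
  θ̈ = (θ̇'−θ̇)/dt = (0.805049467−0.625442629)/0.025204 = 7.126124
  sinθ=0.165681, cosθ=0.986179
  F = (M+m)·ẍ + m·l·cosθ·θ̈ − m·l·sinθ·θ̇² = -7.218969 + 2.786556 − 0.025698 = -4.458111
step 4→5:
  ẍ = (ẋ'−ẋ)/dt = (-0.847905400−-0.422220895)/0.025204 = -16.889561
  θ̈ = (θ̇'−θ̇)/dt = (1.179455432−0.805049467)/0.025204 = 14.855022
  sinθ=0.181206, cosθ=0.983445
  F = (M+m)·ẍ + m·l·cosθ·θ̈ − m·l·sinθ·θ̇² = -16.710684 + 5.792713 − 0.046567 = -10.964538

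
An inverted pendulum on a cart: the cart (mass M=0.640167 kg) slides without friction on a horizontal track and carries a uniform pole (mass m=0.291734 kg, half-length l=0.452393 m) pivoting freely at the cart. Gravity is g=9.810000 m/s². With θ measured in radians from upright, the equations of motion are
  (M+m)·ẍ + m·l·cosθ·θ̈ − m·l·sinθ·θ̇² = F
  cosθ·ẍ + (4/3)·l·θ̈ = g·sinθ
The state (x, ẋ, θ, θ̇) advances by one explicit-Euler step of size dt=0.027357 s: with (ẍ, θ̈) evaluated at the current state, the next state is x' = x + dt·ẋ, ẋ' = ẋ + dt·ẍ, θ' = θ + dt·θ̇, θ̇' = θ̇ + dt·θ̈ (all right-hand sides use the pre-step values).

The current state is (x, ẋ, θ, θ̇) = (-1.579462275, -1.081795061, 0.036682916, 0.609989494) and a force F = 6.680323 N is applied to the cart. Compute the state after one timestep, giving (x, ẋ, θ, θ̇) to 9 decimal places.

sinθ=0.036674690, cosθ=0.999327257
temp = (F + m·l·θ̇²·sinθ)/(M+m) = (6.680323 + 0.001801002)/0.931901 = 7.170422611
θ̈ = (g·sinθ − cosθ·temp)/(l·(4/3 − m·cos²θ/(M+m))) = -14.738921014
ẍ = temp − m·l·θ̈·cosθ/(M+m) = 9.256385463
Euler: x'=-1.579462275+0.027357·-1.081795061=-1.609056942, ẋ'=-1.081795061+0.027357·9.256385463=-0.828568124
       θ'=0.036682916+0.027357·0.609989494=0.053370399, θ̇'=0.609989494+0.027357·-14.738921014=0.206776832

(-1.609056942, -0.828568124, 0.053370399, 0.206776832)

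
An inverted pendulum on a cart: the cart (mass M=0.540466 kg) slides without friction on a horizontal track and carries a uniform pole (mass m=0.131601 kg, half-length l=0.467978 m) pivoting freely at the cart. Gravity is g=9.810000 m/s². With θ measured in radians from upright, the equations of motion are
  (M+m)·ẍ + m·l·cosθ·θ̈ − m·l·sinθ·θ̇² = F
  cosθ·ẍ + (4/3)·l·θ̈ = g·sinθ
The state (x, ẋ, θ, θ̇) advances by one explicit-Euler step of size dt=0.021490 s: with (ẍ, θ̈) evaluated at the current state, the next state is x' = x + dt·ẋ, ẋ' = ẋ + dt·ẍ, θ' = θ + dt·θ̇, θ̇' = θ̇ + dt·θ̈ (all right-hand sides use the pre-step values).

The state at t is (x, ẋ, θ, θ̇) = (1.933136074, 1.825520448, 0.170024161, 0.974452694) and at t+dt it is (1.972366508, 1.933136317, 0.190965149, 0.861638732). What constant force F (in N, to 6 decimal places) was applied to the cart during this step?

ẍ = (ẋ'−ẋ)/dt = (1.933136317−1.825520448)/0.021490 = 5.007718
θ̈ = (θ̇'−θ̇)/dt = (0.861638732−0.974452694)/0.021490 = -5.249603
sinθ=0.169206, cosθ=0.985581
F = (M+m)·ẍ + m·l·cosθ·θ̈ − m·l·sinθ·θ̇² = 3.365522 + -0.318642 − 0.009895 = 3.036985

F = 3.036985 N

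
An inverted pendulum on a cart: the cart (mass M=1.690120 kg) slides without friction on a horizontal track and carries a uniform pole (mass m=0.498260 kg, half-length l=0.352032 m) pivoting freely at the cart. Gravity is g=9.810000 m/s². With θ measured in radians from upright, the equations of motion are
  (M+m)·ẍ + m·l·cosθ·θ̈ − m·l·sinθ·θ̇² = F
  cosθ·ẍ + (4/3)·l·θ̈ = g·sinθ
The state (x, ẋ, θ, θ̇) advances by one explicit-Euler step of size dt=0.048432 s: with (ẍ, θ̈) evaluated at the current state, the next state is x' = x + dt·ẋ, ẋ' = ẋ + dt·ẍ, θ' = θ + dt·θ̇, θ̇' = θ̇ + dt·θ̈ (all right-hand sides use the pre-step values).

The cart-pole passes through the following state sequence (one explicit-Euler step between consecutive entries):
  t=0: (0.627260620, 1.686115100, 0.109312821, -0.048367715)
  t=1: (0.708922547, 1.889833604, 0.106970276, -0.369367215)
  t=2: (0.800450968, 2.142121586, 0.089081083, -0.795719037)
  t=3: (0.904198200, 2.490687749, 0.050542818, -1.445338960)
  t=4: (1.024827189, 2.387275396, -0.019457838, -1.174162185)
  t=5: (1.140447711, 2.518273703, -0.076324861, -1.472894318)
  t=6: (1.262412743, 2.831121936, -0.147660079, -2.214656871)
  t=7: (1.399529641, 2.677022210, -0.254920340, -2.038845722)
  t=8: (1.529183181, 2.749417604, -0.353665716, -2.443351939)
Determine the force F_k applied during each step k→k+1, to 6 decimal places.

F_0 = 8.049285 N
F_1 = 9.861705 N
F_2 = 13.396575 N
F_3 = -3.710305 N
F_4 = 4.842113 N
F_5 = 11.486355 N
F_6 = -6.206565 N
F_7 = 2.037386 N

step 0→1:
  ẍ = (ẋ'−ẋ)/dt = (1.889833604−1.686115100)/0.048432 = 4.206279
  θ̈ = (θ̇'−θ̇)/dt = (-0.369367215−-0.048367715)/0.048432 = -6.627839
  sinθ=0.109095, cosθ=0.994031
  F = (M+m)·ẍ + m·l·cosθ·θ̈ − m·l·sinθ·θ̇² = 9.204937 + -1.155607 − 0.000045 = 8.049285
step 1→2:
  ẍ = (ẋ'−ẋ)/dt = (2.142121586−1.889833604)/0.048432 = 5.209118
  θ̈ = (θ̇'−θ̇)/dt = (-0.795719037−-0.369367215)/0.048432 = -8.803102
  sinθ=0.106766, cosθ=0.994284
  F = (M+m)·ẍ + m·l·cosθ·θ̈ − m·l·sinθ·θ̇² = 11.399529 + -1.535269 − 0.002555 = 9.861705
step 2→3:
  ẍ = (ẋ'−ẋ)/dt = (2.490687749−2.142121586)/0.048432 = 7.197022
  θ̈ = (θ̇'−θ̇)/dt = (-1.445338960−-0.795719037)/0.048432 = -13.413031
  sinθ=0.088963, cosθ=0.996035
  F = (M+m)·ẍ + m·l·cosθ·θ̈ − m·l·sinθ·θ̇² = 15.749819 + -2.343363 − 0.009880 = 13.396575
step 3→4:
  ẍ = (ẋ'−ẋ)/dt = (2.387275396−2.490687749)/0.048432 = -2.135207
  θ̈ = (θ̇'−θ̇)/dt = (-1.174162185−-1.445338960)/0.048432 = 5.599124
  sinθ=0.050521, cosθ=0.998723
  F = (M+m)·ẍ + m·l·cosθ·θ̈ − m·l·sinθ·θ̇² = -4.672645 + 0.980852 − 0.018512 = -3.710305
step 4→5:
  ẍ = (ẋ'−ẋ)/dt = (2.518273703−2.387275396)/0.048432 = 2.704788
  θ̈ = (θ̇'−θ̇)/dt = (-1.472894318−-1.174162185)/0.048432 = -6.168073
  sinθ=-0.019457, cosθ=0.999811
  F = (M+m)·ẍ + m·l·cosθ·θ̈ − m·l·sinθ·θ̇² = 5.919105 + -1.081697 − -0.004705 = 4.842113
step 5→6:
  ẍ = (ẋ'−ẋ)/dt = (2.831121936−2.518273703)/0.048432 = 6.459536
  θ̈ = (θ̇'−θ̇)/dt = (-2.214656871−-1.472894318)/0.048432 = -15.315547
  sinθ=-0.076251, cosθ=0.997089
  F = (M+m)·ẍ + m·l·cosθ·θ̈ − m·l·sinθ·θ̇² = 14.135919 + -2.678579 − -0.029015 = 11.486355
step 6→7:
  ẍ = (ẋ'−ẋ)/dt = (2.677022210−2.831121936)/0.048432 = -3.181775
  θ̈ = (θ̇'−θ̇)/dt = (-2.038845722−-2.214656871)/0.048432 = 3.630062
  sinθ=-0.147124, cosθ=0.989118
  F = (M+m)·ẍ + m·l·cosθ·θ̈ − m·l·sinθ·θ̇² = -6.962933 + 0.629797 − -0.126571 = -6.206565
step 7→8:
  ẍ = (ẋ'−ẋ)/dt = (2.749417604−2.677022210)/0.048432 = 1.494784
  θ̈ = (θ̇'−θ̇)/dt = (-2.443351939−-2.038845722)/0.048432 = -8.352044
  sinθ=-0.252168, cosθ=0.967683
  F = (M+m)·ẍ + m·l·cosθ·θ̈ − m·l·sinθ·θ̇² = 3.271156 + -1.417634 − -0.183864 = 2.037386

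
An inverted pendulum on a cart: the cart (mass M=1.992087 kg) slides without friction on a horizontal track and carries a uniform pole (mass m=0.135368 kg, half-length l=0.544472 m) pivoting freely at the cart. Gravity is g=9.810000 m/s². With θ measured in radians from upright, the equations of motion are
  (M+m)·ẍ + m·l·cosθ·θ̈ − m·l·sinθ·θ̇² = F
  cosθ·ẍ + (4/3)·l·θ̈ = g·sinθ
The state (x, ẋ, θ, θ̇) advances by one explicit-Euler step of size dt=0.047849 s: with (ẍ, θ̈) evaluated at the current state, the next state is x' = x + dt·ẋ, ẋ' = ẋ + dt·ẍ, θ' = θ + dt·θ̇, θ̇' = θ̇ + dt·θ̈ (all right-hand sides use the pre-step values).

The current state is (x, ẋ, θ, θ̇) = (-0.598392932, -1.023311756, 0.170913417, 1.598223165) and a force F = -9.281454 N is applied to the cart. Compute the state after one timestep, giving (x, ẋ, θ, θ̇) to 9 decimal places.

sinθ=0.170082528, cosθ=0.985429822
temp = (F + m·l·θ̇²·sinθ)/(M+m) = (-9.281454 + 0.032020352)/2.127455 = -4.347651841
θ̈ = (g·sinθ − cosθ·temp)/(l·(4/3 − m·cos²θ/(M+m))) = 8.598350713
ẍ = temp − m·l·θ̈·cosθ/(M+m) = -4.641195050
Euler: x'=-0.598392932+0.047849·-1.023311756=-0.647357376, ẋ'=-1.023311756+0.047849·-4.641195050=-1.245388298
       θ'=0.170913417+0.047849·1.598223165=0.247386797, θ̇'=1.598223165+0.047849·8.598350713=2.009645648

(-0.647357376, -1.245388298, 0.247386797, 2.009645648)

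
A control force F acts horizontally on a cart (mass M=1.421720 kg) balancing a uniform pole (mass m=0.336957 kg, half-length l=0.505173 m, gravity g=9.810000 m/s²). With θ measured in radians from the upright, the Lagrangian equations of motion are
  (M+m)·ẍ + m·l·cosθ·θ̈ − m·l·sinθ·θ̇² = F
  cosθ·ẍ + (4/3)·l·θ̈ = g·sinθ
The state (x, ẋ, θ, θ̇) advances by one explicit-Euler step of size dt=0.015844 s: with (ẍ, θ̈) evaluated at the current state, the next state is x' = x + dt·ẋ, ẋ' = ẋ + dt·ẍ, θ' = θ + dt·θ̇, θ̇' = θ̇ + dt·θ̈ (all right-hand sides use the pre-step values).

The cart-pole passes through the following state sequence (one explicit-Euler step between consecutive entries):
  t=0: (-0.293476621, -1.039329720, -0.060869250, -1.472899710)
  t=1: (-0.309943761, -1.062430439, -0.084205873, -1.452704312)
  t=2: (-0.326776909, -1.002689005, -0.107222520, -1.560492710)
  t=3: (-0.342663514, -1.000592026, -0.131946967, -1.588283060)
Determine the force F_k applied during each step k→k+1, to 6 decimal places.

step 0→1:
  ẍ = (ẋ'−ẋ)/dt = (-1.062430439−-1.039329720)/0.015844 = -1.458011
  θ̈ = (θ̇'−θ̇)/dt = (-1.452704312−-1.472899710)/0.015844 = 1.274640
  sinθ=-0.060832, cosθ=0.998148
  F = (M+m)·ẍ + m·l·cosθ·θ̈ − m·l·sinθ·θ̇² = -2.564170 + 0.216569 − -0.022464 = -2.325136
step 1→2:
  ẍ = (ẋ'−ẋ)/dt = (-1.002689005−-1.062430439)/0.015844 = 3.770603
  θ̈ = (θ̇'−θ̇)/dt = (-1.560492710−-1.452704312)/0.015844 = -6.803105
  sinθ=-0.084106, cosθ=0.996457
  F = (M+m)·ẍ + m·l·cosθ·θ̈ − m·l·sinθ·θ̇² = 6.631273 + -1.153932 − -0.030213 = 5.507554
step 2→3:
  ẍ = (ẋ'−ẋ)/dt = (-1.000592026−-1.002689005)/0.015844 = 0.132352
  θ̈ = (θ̇'−θ̇)/dt = (-1.588283060−-1.560492710)/0.015844 = -1.753998
  sinθ=-0.107017, cosθ=0.994257
  F = (M+m)·ẍ + m·l·cosθ·θ̈ − m·l·sinθ·θ̇² = 0.232764 + -0.296854 − -0.044360 = -0.019730

F_0 = -2.325136 N
F_1 = 5.507554 N
F_2 = -0.019730 N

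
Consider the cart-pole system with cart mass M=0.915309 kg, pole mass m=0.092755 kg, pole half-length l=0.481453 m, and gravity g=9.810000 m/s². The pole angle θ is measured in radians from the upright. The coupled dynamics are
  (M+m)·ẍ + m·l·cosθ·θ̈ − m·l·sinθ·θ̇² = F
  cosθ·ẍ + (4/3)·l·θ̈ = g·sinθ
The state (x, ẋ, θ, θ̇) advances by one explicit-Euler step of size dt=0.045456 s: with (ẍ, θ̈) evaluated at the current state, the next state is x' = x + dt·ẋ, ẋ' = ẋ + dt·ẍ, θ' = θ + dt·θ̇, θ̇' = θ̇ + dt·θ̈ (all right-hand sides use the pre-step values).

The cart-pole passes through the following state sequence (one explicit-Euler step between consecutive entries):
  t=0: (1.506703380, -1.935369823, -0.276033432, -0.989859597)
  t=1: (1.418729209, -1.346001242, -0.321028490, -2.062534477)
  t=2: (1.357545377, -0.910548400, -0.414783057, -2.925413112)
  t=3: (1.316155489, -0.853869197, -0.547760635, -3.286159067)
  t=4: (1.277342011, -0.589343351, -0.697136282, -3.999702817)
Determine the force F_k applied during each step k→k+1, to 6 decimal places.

F_0 = 12.068244 N
F_1 = 8.912445 N
F_2 = 1.086618 N
F_3 = 5.519010 N

step 0→1:
  ẍ = (ẋ'−ẋ)/dt = (-1.346001242−-1.935369823)/0.045456 = 12.965694
  θ̈ = (θ̇'−θ̇)/dt = (-2.062534477−-0.989859597)/0.045456 = -23.598092
  sinθ=-0.272541, cosθ=0.962144
  F = (M+m)·ẍ + m·l·cosθ·θ̈ − m·l·sinθ·θ̇² = 13.070249 + -1.013931 − -0.011925 = 12.068244
step 1→2:
  ẍ = (ẋ'−ẋ)/dt = (-0.910548400−-1.346001242)/0.045456 = 9.579656
  θ̈ = (θ̇'−θ̇)/dt = (-2.925413112−-2.062534477)/0.045456 = -18.982723
  sinθ=-0.315543, cosθ=0.948911
  F = (M+m)·ẍ + m·l·cosθ·θ̈ − m·l·sinθ·θ̇² = 9.656906 + -0.804406 − -0.059945 = 8.912445
step 2→3:
  ẍ = (ẋ'−ẋ)/dt = (-0.853869197−-0.910548400)/0.045456 = 1.246903
  θ̈ = (θ̇'−θ̇)/dt = (-3.286159067−-2.925413112)/0.045456 = -7.936157
  sinθ=-0.402991, cosθ=0.915204
  F = (M+m)·ẍ + m·l·cosθ·θ̈ − m·l·sinθ·θ̇² = 1.256958 + -0.324354 − -0.154014 = 1.086618
step 3→4:
  ẍ = (ẋ'−ẋ)/dt = (-0.589343351−-0.853869197)/0.045456 = 5.819382
  θ̈ = (θ̇'−θ̇)/dt = (-3.999702817−-3.286159067)/0.045456 = -15.697460
  sinθ=-0.520777, cosθ=0.853693
  F = (M+m)·ẍ + m·l·cosθ·θ̈ − m·l·sinθ·θ̇² = 5.866310 + -0.598442 − -0.251142 = 5.519010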